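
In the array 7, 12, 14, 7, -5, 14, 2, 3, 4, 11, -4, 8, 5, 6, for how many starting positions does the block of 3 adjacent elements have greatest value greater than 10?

(7, 12, 14) → max 14  > 10 ✓
(12, 14, 7) → max 14  > 10 ✓
(14, 7, -5) → max 14  > 10 ✓
(7, -5, 14) → max 14  > 10 ✓
(-5, 14, 2) → max 14  > 10 ✓
(14, 2, 3) → max 14  > 10 ✓
(2, 3, 4) → max 4
(3, 4, 11) → max 11  > 10 ✓
(4, 11, -4) → max 11  > 10 ✓
(11, -4, 8) → max 11  > 10 ✓
(-4, 8, 5) → max 8
(8, 5, 6) → max 8
9 windows satisfy the condition.

9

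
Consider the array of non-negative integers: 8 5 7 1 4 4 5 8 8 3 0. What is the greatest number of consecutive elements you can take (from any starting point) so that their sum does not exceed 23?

5

Extend to the right; shrink from the left whenever the sum exceeds 23:
add 8: [8] sum 8, len 1
add 5: [8, 5] sum 13, len 2
add 7: [8, 5, 7] sum 20, len 3
add 1: [8, 5, 7, 1] sum 21, len 4
add 4: [5, 7, 1, 4] sum 17, len 4
add 4: [5, 7, 1, 4, 4] sum 21, len 5
add 5: [7, 1, 4, 4, 5] sum 21, len 5
add 8: [1, 4, 4, 5, 8] sum 22, len 5
add 8: [5, 8, 8] sum 21, len 3
add 3: [8, 8, 3] sum 19, len 3
add 0: [8, 8, 3, 0] sum 19, len 4
Longest length seen: 5.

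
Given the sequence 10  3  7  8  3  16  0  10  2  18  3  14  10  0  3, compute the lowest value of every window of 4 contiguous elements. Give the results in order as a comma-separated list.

3, 3, 3, 0, 0, 0, 0, 2, 2, 3, 0, 0

(10, 3, 7, 8) → min 3
(3, 7, 8, 3) → min 3
(7, 8, 3, 16) → min 3
(8, 3, 16, 0) → min 0
(3, 16, 0, 10) → min 0
(16, 0, 10, 2) → min 0
(0, 10, 2, 18) → min 0
(10, 2, 18, 3) → min 2
(2, 18, 3, 14) → min 2
(18, 3, 14, 10) → min 3
(3, 14, 10, 0) → min 0
(14, 10, 0, 3) → min 0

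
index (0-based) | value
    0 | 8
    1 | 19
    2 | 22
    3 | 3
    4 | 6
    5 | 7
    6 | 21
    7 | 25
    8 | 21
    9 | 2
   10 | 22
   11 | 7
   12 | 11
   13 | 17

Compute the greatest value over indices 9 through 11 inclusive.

22

Elements at indices 9..11: 2, 22, 7
max(2, 22, 7) = 22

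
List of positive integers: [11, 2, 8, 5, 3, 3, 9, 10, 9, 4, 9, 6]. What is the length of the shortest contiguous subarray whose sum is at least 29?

add 11: running sum 11 < 29
add 2: running sum 13 < 29
add 8: running sum 21 < 29
add 5: running sum 26 < 29
add 3: shortest ending here [11, 2, 8, 5, 3] sum 29, len 5
add 3: shortest ending here [11, 2, 8, 5, 3, 3] sum 32, len 6
add 9: shortest ending here [2, 8, 5, 3, 3, 9] sum 30, len 6
add 10: shortest ending here [5, 3, 3, 9, 10] sum 30, len 5
add 9: shortest ending here [3, 9, 10, 9] sum 31, len 4
add 4: shortest ending here [9, 10, 9, 4] sum 32, len 4
add 9: shortest ending here [10, 9, 4, 9] sum 32, len 4
add 6: shortest ending here [10, 9, 4, 9, 6] sum 38, len 5
Shortest qualifying length: 4.

4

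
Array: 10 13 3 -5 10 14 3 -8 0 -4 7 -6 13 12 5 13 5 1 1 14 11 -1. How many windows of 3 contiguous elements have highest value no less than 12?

14

(10, 13, 3) → max 13  ≥ 12 ✓
(13, 3, -5) → max 13  ≥ 12 ✓
(3, -5, 10) → max 10
(-5, 10, 14) → max 14  ≥ 12 ✓
(10, 14, 3) → max 14  ≥ 12 ✓
(14, 3, -8) → max 14  ≥ 12 ✓
(3, -8, 0) → max 3
(-8, 0, -4) → max 0
(0, -4, 7) → max 7
(-4, 7, -6) → max 7
(7, -6, 13) → max 13  ≥ 12 ✓
(-6, 13, 12) → max 13  ≥ 12 ✓
(13, 12, 5) → max 13  ≥ 12 ✓
(12, 5, 13) → max 13  ≥ 12 ✓
(5, 13, 5) → max 13  ≥ 12 ✓
(13, 5, 1) → max 13  ≥ 12 ✓
(5, 1, 1) → max 5
(1, 1, 14) → max 14  ≥ 12 ✓
(1, 14, 11) → max 14  ≥ 12 ✓
(14, 11, -1) → max 14  ≥ 12 ✓
14 windows satisfy the condition.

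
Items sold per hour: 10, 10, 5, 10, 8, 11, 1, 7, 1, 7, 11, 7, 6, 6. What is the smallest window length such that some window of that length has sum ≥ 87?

add 10: running sum 10 < 87
add 10: running sum 20 < 87
add 5: running sum 25 < 87
add 10: running sum 35 < 87
add 8: running sum 43 < 87
add 11: running sum 54 < 87
add 1: running sum 55 < 87
add 7: running sum 62 < 87
add 1: running sum 63 < 87
add 7: running sum 70 < 87
add 11: running sum 81 < 87
add 7: shortest ending here [10, 10, 5, 10, 8, 11, 1, 7, 1, 7, 11, 7] sum 88, len 12
add 6: shortest ending here [10, 10, 5, 10, 8, 11, 1, 7, 1, 7, 11, 7, 6] sum 94, len 13
add 6: shortest ending here [10, 5, 10, 8, 11, 1, 7, 1, 7, 11, 7, 6, 6] sum 90, len 13
Shortest qualifying length: 12.

12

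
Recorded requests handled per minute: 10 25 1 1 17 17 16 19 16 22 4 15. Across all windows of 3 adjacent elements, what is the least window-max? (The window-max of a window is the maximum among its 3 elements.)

Each size-3 window and its max:
[10, 25, 1] → max 25
[25, 1, 1] → max 25
[1, 1, 17] → max 17
[1, 17, 17] → max 17
[17, 17, 16] → max 17
[17, 16, 19] → max 19
[16, 19, 16] → max 19
[19, 16, 22] → max 22
[16, 22, 4] → max 22
[22, 4, 15] → max 22
Least of these is 17.

17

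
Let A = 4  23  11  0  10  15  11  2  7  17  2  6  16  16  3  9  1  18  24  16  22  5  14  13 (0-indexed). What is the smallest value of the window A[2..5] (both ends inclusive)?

Elements at indices 2..5: 11, 0, 10, 15
min(11, 0, 10, 15) = 0

0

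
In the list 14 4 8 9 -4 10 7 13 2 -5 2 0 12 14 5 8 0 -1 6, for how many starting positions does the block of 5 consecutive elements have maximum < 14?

9

[14, 4, 8, 9, -4] → max 14
[4, 8, 9, -4, 10] → max 10  < 14 ✓
[8, 9, -4, 10, 7] → max 10  < 14 ✓
[9, -4, 10, 7, 13] → max 13  < 14 ✓
[-4, 10, 7, 13, 2] → max 13  < 14 ✓
[10, 7, 13, 2, -5] → max 13  < 14 ✓
[7, 13, 2, -5, 2] → max 13  < 14 ✓
[13, 2, -5, 2, 0] → max 13  < 14 ✓
[2, -5, 2, 0, 12] → max 12  < 14 ✓
[-5, 2, 0, 12, 14] → max 14
[2, 0, 12, 14, 5] → max 14
[0, 12, 14, 5, 8] → max 14
[12, 14, 5, 8, 0] → max 14
[14, 5, 8, 0, -1] → max 14
[5, 8, 0, -1, 6] → max 8  < 14 ✓
9 windows satisfy the condition.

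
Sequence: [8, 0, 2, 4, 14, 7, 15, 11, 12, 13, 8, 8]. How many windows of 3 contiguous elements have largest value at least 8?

(8, 0, 2) → max 8  ≥ 8 ✓
(0, 2, 4) → max 4
(2, 4, 14) → max 14  ≥ 8 ✓
(4, 14, 7) → max 14  ≥ 8 ✓
(14, 7, 15) → max 15  ≥ 8 ✓
(7, 15, 11) → max 15  ≥ 8 ✓
(15, 11, 12) → max 15  ≥ 8 ✓
(11, 12, 13) → max 13  ≥ 8 ✓
(12, 13, 8) → max 13  ≥ 8 ✓
(13, 8, 8) → max 13  ≥ 8 ✓
9 windows satisfy the condition.

9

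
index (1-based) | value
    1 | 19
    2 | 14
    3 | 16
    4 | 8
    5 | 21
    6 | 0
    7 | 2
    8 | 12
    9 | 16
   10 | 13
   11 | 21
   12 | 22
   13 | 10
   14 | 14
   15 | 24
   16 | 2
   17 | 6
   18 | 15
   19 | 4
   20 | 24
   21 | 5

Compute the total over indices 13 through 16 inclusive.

Elements at indices 13..16: 10, 14, 24, 2
sum(10, 14, 24, 2) = 50

50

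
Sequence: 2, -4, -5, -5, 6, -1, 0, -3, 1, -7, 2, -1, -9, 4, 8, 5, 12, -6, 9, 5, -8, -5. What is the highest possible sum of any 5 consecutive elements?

Each size-5 window and its sum:
[2, -4, -5, -5, 6] → sum -6
[-4, -5, -5, 6, -1] → sum -9
[-5, -5, 6, -1, 0] → sum -5
[-5, 6, -1, 0, -3] → sum -3
[6, -1, 0, -3, 1] → sum 3
[-1, 0, -3, 1, -7] → sum -10
[0, -3, 1, -7, 2] → sum -7
[-3, 1, -7, 2, -1] → sum -8
[1, -7, 2, -1, -9] → sum -14
[-7, 2, -1, -9, 4] → sum -11
[2, -1, -9, 4, 8] → sum 4
[-1, -9, 4, 8, 5] → sum 7
[-9, 4, 8, 5, 12] → sum 20
[4, 8, 5, 12, -6] → sum 23
[8, 5, 12, -6, 9] → sum 28
[5, 12, -6, 9, 5] → sum 25
[12, -6, 9, 5, -8] → sum 12
[-6, 9, 5, -8, -5] → sum -5
Highest of these is 28.

28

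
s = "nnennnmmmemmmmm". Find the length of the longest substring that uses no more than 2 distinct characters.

add n: window [n] (1 distinct), len 1
add n: window [n, n] (1 distinct), len 2
add e: window [n, n, e] (2 distinct), len 3
add n: window [n, n, e, n] (2 distinct), len 4
add n: window [n, n, e, n, n] (2 distinct), len 5
add n: window [n, n, e, n, n, n] (2 distinct), len 6
add m: window [n, n, n, m] (2 distinct), len 4
add m: window [n, n, n, m, m] (2 distinct), len 5
add m: window [n, n, n, m, m, m] (2 distinct), len 6
add e: window [m, m, m, e] (2 distinct), len 4
add m: window [m, m, m, e, m] (2 distinct), len 5
add m: window [m, m, m, e, m, m] (2 distinct), len 6
add m: window [m, m, m, e, m, m, m] (2 distinct), len 7
add m: window [m, m, m, e, m, m, m, m] (2 distinct), len 8
add m: window [m, m, m, e, m, m, m, m, m] (2 distinct), len 9
Longest length with ≤2 distinct: 9.

9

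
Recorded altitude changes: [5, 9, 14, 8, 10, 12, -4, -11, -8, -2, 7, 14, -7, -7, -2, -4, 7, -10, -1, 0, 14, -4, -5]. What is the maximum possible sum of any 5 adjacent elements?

[5, 9, 14, 8, 10] → sum 46
[9, 14, 8, 10, 12] → sum 53
[14, 8, 10, 12, -4] → sum 40
[8, 10, 12, -4, -11] → sum 15
[10, 12, -4, -11, -8] → sum -1
[12, -4, -11, -8, -2] → sum -13
[-4, -11, -8, -2, 7] → sum -18
[-11, -8, -2, 7, 14] → sum 0
[-8, -2, 7, 14, -7] → sum 4
[-2, 7, 14, -7, -7] → sum 5
[7, 14, -7, -7, -2] → sum 5
[14, -7, -7, -2, -4] → sum -6
[-7, -7, -2, -4, 7] → sum -13
[-7, -2, -4, 7, -10] → sum -16
[-2, -4, 7, -10, -1] → sum -10
[-4, 7, -10, -1, 0] → sum -8
[7, -10, -1, 0, 14] → sum 10
[-10, -1, 0, 14, -4] → sum -1
[-1, 0, 14, -4, -5] → sum 4
Maximum of these is 53.

53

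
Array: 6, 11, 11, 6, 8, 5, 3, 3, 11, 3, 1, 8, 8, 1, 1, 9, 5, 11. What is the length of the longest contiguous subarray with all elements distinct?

[6] len 1
[6, 11] len 2
[11] len 1
[11, 6] len 2
[11, 6, 8] len 3
[11, 6, 8, 5] len 4
[11, 6, 8, 5, 3] len 5
[3] len 1
[3, 11] len 2
[11, 3] len 2
[11, 3, 1] len 3
[11, 3, 1, 8] len 4
[8] len 1
[8, 1] len 2
[1] len 1
[1, 9] len 2
[1, 9, 5] len 3
[1, 9, 5, 11] len 4
Longest all-distinct length: 5.

5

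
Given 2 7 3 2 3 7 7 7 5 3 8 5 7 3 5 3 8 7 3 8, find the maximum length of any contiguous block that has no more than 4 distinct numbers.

add 2: window [2] (1 distinct), len 1
add 7: window [2, 7] (2 distinct), len 2
add 3: window [2, 7, 3] (3 distinct), len 3
add 2: window [2, 7, 3, 2] (3 distinct), len 4
add 3: window [2, 7, 3, 2, 3] (3 distinct), len 5
add 7: window [2, 7, 3, 2, 3, 7] (3 distinct), len 6
add 7: window [2, 7, 3, 2, 3, 7, 7] (3 distinct), len 7
add 7: window [2, 7, 3, 2, 3, 7, 7, 7] (3 distinct), len 8
add 5: window [2, 7, 3, 2, 3, 7, 7, 7, 5] (4 distinct), len 9
add 3: window [2, 7, 3, 2, 3, 7, 7, 7, 5, 3] (4 distinct), len 10
add 8: window [3, 7, 7, 7, 5, 3, 8] (4 distinct), len 7
add 5: window [3, 7, 7, 7, 5, 3, 8, 5] (4 distinct), len 8
add 7: window [3, 7, 7, 7, 5, 3, 8, 5, 7] (4 distinct), len 9
add 3: window [3, 7, 7, 7, 5, 3, 8, 5, 7, 3] (4 distinct), len 10
add 5: window [3, 7, 7, 7, 5, 3, 8, 5, 7, 3, 5] (4 distinct), len 11
add 3: window [3, 7, 7, 7, 5, 3, 8, 5, 7, 3, 5, 3] (4 distinct), len 12
add 8: window [3, 7, 7, 7, 5, 3, 8, 5, 7, 3, 5, 3, 8] (4 distinct), len 13
add 7: window [3, 7, 7, 7, 5, 3, 8, 5, 7, 3, 5, 3, 8, 7] (4 distinct), len 14
add 3: window [3, 7, 7, 7, 5, 3, 8, 5, 7, 3, 5, 3, 8, 7, 3] (4 distinct), len 15
add 8: window [3, 7, 7, 7, 5, 3, 8, 5, 7, 3, 5, 3, 8, 7, 3, 8] (4 distinct), len 16
Longest length with ≤4 distinct: 16.

16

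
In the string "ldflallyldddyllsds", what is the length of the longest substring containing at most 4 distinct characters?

Extend right; when distinct count exceeds 4, shrink from the left:
[l] 1 distinct, len 1
[l, d] 2 distinct, len 2
[l, d, f] 3 distinct, len 3
[l, d, f, l] 3 distinct, len 4
[l, d, f, l, a] 4 distinct, len 5
[l, d, f, l, a, l] 4 distinct, len 6
[l, d, f, l, a, l, l] 4 distinct, len 7
[f, l, a, l, l, y] 4 distinct, len 6
[f, l, a, l, l, y, l] 4 distinct, len 7
[l, a, l, l, y, l, d] 4 distinct, len 7
[l, a, l, l, y, l, d, d] 4 distinct, len 8
[l, a, l, l, y, l, d, d, d] 4 distinct, len 9
[l, a, l, l, y, l, d, d, d, y] 4 distinct, len 10
[l, a, l, l, y, l, d, d, d, y, l] 4 distinct, len 11
[l, a, l, l, y, l, d, d, d, y, l, l] 4 distinct, len 12
[l, l, y, l, d, d, d, y, l, l, s] 4 distinct, len 11
[l, l, y, l, d, d, d, y, l, l, s, d] 4 distinct, len 12
[l, l, y, l, d, d, d, y, l, l, s, d, s] 4 distinct, len 13
Longest length with ≤4 distinct: 13.

13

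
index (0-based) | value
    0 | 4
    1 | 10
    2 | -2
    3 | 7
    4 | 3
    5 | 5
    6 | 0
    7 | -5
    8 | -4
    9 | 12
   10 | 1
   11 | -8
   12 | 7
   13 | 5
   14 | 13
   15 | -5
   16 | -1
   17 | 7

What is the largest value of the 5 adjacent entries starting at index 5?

12

Elements at indices 5..9: 5, 0, -5, -4, 12
max(5, 0, -5, -4, 12) = 12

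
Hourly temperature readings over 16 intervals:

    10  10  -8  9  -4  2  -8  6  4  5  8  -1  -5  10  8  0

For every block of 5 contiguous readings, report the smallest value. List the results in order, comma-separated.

Sliding a size-5 window across the 16 values:
(10, 10, -8, 9, -4) → min -8
(10, -8, 9, -4, 2) → min -8
(-8, 9, -4, 2, -8) → min -8
(9, -4, 2, -8, 6) → min -8
(-4, 2, -8, 6, 4) → min -8
(2, -8, 6, 4, 5) → min -8
(-8, 6, 4, 5, 8) → min -8
(6, 4, 5, 8, -1) → min -1
(4, 5, 8, -1, -5) → min -5
(5, 8, -1, -5, 10) → min -5
(8, -1, -5, 10, 8) → min -5
(-1, -5, 10, 8, 0) → min -5

-8, -8, -8, -8, -8, -8, -8, -1, -5, -5, -5, -5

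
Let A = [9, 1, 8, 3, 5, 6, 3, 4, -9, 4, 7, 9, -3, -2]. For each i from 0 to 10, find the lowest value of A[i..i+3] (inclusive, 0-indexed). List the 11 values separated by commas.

1, 1, 3, 3, 3, -9, -9, -9, -9, -3, -3

(9, 1, 8, 3) → min 1
(1, 8, 3, 5) → min 1
(8, 3, 5, 6) → min 3
(3, 5, 6, 3) → min 3
(5, 6, 3, 4) → min 3
(6, 3, 4, -9) → min -9
(3, 4, -9, 4) → min -9
(4, -9, 4, 7) → min -9
(-9, 4, 7, 9) → min -9
(4, 7, 9, -3) → min -3
(7, 9, -3, -2) → min -3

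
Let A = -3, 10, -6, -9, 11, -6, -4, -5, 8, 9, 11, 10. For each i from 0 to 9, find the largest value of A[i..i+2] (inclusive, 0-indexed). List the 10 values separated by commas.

[-3, 10, -6] → max 10
[10, -6, -9] → max 10
[-6, -9, 11] → max 11
[-9, 11, -6] → max 11
[11, -6, -4] → max 11
[-6, -4, -5] → max -4
[-4, -5, 8] → max 8
[-5, 8, 9] → max 9
[8, 9, 11] → max 11
[9, 11, 10] → max 11

10, 10, 11, 11, 11, -4, 8, 9, 11, 11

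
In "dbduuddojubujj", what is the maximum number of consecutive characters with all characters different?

add d: [d] len 1
add b: [d, b] len 2
add d (repeat d, move left end past it): [b, d] len 2
add u: [b, d, u] len 3
add u (repeat u, move left end past it): [u] len 1
add d: [u, d] len 2
add d (repeat d, move left end past it): [d] len 1
add o: [d, o] len 2
add j: [d, o, j] len 3
add u: [d, o, j, u] len 4
add b: [d, o, j, u, b] len 5
add u (repeat u, move left end past it): [b, u] len 2
add j: [b, u, j] len 3
add j (repeat j, move left end past it): [j] len 1
Longest all-distinct length: 5.

5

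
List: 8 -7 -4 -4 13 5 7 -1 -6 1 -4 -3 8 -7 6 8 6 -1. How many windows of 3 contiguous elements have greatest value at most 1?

[8, -7, -4] → max 8
[-7, -4, -4] → max -4  ≤ 1 ✓
[-4, -4, 13] → max 13
[-4, 13, 5] → max 13
[13, 5, 7] → max 13
[5, 7, -1] → max 7
[7, -1, -6] → max 7
[-1, -6, 1] → max 1  ≤ 1 ✓
[-6, 1, -4] → max 1  ≤ 1 ✓
[1, -4, -3] → max 1  ≤ 1 ✓
[-4, -3, 8] → max 8
[-3, 8, -7] → max 8
[8, -7, 6] → max 8
[-7, 6, 8] → max 8
[6, 8, 6] → max 8
[8, 6, -1] → max 8
4 windows satisfy the condition.

4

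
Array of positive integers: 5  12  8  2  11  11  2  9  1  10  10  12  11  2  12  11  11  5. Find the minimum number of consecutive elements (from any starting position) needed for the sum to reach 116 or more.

14

add 5: running sum 5 < 116
add 12: running sum 17 < 116
add 8: running sum 25 < 116
add 2: running sum 27 < 116
add 11: running sum 38 < 116
add 11: running sum 49 < 116
add 2: running sum 51 < 116
add 9: running sum 60 < 116
add 1: running sum 61 < 116
add 10: running sum 71 < 116
add 10: running sum 81 < 116
add 12: running sum 93 < 116
add 11: running sum 104 < 116
add 2: running sum 106 < 116
end 14: [5, 12, 8, 2, 11, 11, 2, 9, 1, 10, 10, 12, 11, 2, 12] sum 118, len 15
end 15: [12, 8, 2, 11, 11, 2, 9, 1, 10, 10, 12, 11, 2, 12, 11] sum 124, len 15
end 16: [8, 2, 11, 11, 2, 9, 1, 10, 10, 12, 11, 2, 12, 11, 11] sum 123, len 15
end 17: [11, 11, 2, 9, 1, 10, 10, 12, 11, 2, 12, 11, 11, 5] sum 118, len 14
Shortest qualifying length: 14.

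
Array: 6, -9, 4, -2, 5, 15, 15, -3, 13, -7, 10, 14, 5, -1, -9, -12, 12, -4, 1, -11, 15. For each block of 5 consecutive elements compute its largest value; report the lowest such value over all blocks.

6

Each size-5 window and its max:
[6, -9, 4, -2, 5] → max 6
[-9, 4, -2, 5, 15] → max 15
[4, -2, 5, 15, 15] → max 15
[-2, 5, 15, 15, -3] → max 15
[5, 15, 15, -3, 13] → max 15
[15, 15, -3, 13, -7] → max 15
[15, -3, 13, -7, 10] → max 15
[-3, 13, -7, 10, 14] → max 14
[13, -7, 10, 14, 5] → max 14
[-7, 10, 14, 5, -1] → max 14
[10, 14, 5, -1, -9] → max 14
[14, 5, -1, -9, -12] → max 14
[5, -1, -9, -12, 12] → max 12
[-1, -9, -12, 12, -4] → max 12
[-9, -12, 12, -4, 1] → max 12
[-12, 12, -4, 1, -11] → max 12
[12, -4, 1, -11, 15] → max 15
Lowest of these is 6.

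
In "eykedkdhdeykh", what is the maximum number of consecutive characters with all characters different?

[e] len 1
[e, y] len 2
[e, y, k] len 3
[y, k, e] len 3
[y, k, e, d] len 4
[e, d, k] len 3
[k, d] len 2
[k, d, h] len 3
[h, d] len 2
[h, d, e] len 3
[h, d, e, y] len 4
[h, d, e, y, k] len 5
[d, e, y, k, h] len 5
Longest all-distinct length: 5.

5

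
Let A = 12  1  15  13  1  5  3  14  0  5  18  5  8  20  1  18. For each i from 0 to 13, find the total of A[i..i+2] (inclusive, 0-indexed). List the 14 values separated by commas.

12 1 15 → sum 28
1 15 13 → sum 29
15 13 1 → sum 29
13 1 5 → sum 19
1 5 3 → sum 9
5 3 14 → sum 22
3 14 0 → sum 17
14 0 5 → sum 19
0 5 18 → sum 23
5 18 5 → sum 28
18 5 8 → sum 31
5 8 20 → sum 33
8 20 1 → sum 29
20 1 18 → sum 39

28, 29, 29, 19, 9, 22, 17, 19, 23, 28, 31, 33, 29, 39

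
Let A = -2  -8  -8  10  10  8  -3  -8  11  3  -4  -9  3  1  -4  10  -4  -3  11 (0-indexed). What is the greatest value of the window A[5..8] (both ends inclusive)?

11

Elements at indices 5..8: 8, -3, -8, 11
max(8, -3, -8, 11) = 11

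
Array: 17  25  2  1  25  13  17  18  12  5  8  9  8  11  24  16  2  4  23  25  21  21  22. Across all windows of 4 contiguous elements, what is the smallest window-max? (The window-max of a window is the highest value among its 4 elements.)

9

(17, 25, 2, 1) → max 25
(25, 2, 1, 25) → max 25
(2, 1, 25, 13) → max 25
(1, 25, 13, 17) → max 25
(25, 13, 17, 18) → max 25
(13, 17, 18, 12) → max 18
(17, 18, 12, 5) → max 18
(18, 12, 5, 8) → max 18
(12, 5, 8, 9) → max 12
(5, 8, 9, 8) → max 9
(8, 9, 8, 11) → max 11
(9, 8, 11, 24) → max 24
(8, 11, 24, 16) → max 24
(11, 24, 16, 2) → max 24
(24, 16, 2, 4) → max 24
(16, 2, 4, 23) → max 23
(2, 4, 23, 25) → max 25
(4, 23, 25, 21) → max 25
(23, 25, 21, 21) → max 25
(25, 21, 21, 22) → max 25
Smallest of these is 9.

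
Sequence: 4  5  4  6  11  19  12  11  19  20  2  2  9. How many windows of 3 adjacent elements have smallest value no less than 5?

5

4 5 4 → min 4
5 4 6 → min 4
4 6 11 → min 4
6 11 19 → min 6  ≥ 5 ✓
11 19 12 → min 11  ≥ 5 ✓
19 12 11 → min 11  ≥ 5 ✓
12 11 19 → min 11  ≥ 5 ✓
11 19 20 → min 11  ≥ 5 ✓
19 20 2 → min 2
20 2 2 → min 2
2 2 9 → min 2
5 windows satisfy the condition.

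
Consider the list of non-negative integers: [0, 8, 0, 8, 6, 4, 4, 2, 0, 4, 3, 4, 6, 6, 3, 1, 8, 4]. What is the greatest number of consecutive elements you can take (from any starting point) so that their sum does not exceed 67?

17

Extend to the right; shrink from the left whenever the sum exceeds 67:
[0] sum 0 len 1
[0, 8] sum 8 len 2
[0, 8, 0] sum 8 len 3
[0, 8, 0, 8] sum 16 len 4
[0, 8, 0, 8, 6] sum 22 len 5
[0, 8, 0, 8, 6, 4] sum 26 len 6
[0, 8, 0, 8, 6, 4, 4] sum 30 len 7
[0, 8, 0, 8, 6, 4, 4, 2] sum 32 len 8
[0, 8, 0, 8, 6, 4, 4, 2, 0] sum 32 len 9
[0, 8, 0, 8, 6, 4, 4, 2, 0, 4] sum 36 len 10
[0, 8, 0, 8, 6, 4, 4, 2, 0, 4, 3] sum 39 len 11
[0, 8, 0, 8, 6, 4, 4, 2, 0, 4, 3, 4] sum 43 len 12
[0, 8, 0, 8, 6, 4, 4, 2, 0, 4, 3, 4, 6] sum 49 len 13
[0, 8, 0, 8, 6, 4, 4, 2, 0, 4, 3, 4, 6, 6] sum 55 len 14
[0, 8, 0, 8, 6, 4, 4, 2, 0, 4, 3, 4, 6, 6, 3] sum 58 len 15
[0, 8, 0, 8, 6, 4, 4, 2, 0, 4, 3, 4, 6, 6, 3, 1] sum 59 len 16
[0, 8, 0, 8, 6, 4, 4, 2, 0, 4, 3, 4, 6, 6, 3, 1, 8] sum 67 len 17
[0, 8, 6, 4, 4, 2, 0, 4, 3, 4, 6, 6, 3, 1, 8, 4] sum 63 len 16
Longest length seen: 17.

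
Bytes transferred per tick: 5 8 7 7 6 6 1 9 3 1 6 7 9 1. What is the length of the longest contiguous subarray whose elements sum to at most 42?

8

Extend to the right; shrink from the left whenever the sum exceeds 42:
[5] sum 5 len 1
[5, 8] sum 13 len 2
[5, 8, 7] sum 20 len 3
[5, 8, 7, 7] sum 27 len 4
[5, 8, 7, 7, 6] sum 33 len 5
[5, 8, 7, 7, 6, 6] sum 39 len 6
[5, 8, 7, 7, 6, 6, 1] sum 40 len 7
[7, 7, 6, 6, 1, 9] sum 36 len 6
[7, 7, 6, 6, 1, 9, 3] sum 39 len 7
[7, 7, 6, 6, 1, 9, 3, 1] sum 40 len 8
[7, 6, 6, 1, 9, 3, 1, 6] sum 39 len 8
[6, 6, 1, 9, 3, 1, 6, 7] sum 39 len 8
[6, 1, 9, 3, 1, 6, 7, 9] sum 42 len 8
[1, 9, 3, 1, 6, 7, 9, 1] sum 37 len 8
Longest length seen: 8.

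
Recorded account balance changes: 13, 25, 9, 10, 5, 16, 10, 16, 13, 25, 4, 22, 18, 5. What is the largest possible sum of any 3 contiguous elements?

54

13 25 9 → sum 47
25 9 10 → sum 44
9 10 5 → sum 24
10 5 16 → sum 31
5 16 10 → sum 31
16 10 16 → sum 42
10 16 13 → sum 39
16 13 25 → sum 54
13 25 4 → sum 42
25 4 22 → sum 51
4 22 18 → sum 44
22 18 5 → sum 45
Largest of these is 54.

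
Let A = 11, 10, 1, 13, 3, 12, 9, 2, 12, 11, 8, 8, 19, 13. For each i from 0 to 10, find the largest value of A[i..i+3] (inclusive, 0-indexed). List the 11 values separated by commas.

13, 13, 13, 13, 12, 12, 12, 12, 12, 19, 19

[11, 10, 1, 13] → max 13
[10, 1, 13, 3] → max 13
[1, 13, 3, 12] → max 13
[13, 3, 12, 9] → max 13
[3, 12, 9, 2] → max 12
[12, 9, 2, 12] → max 12
[9, 2, 12, 11] → max 12
[2, 12, 11, 8] → max 12
[12, 11, 8, 8] → max 12
[11, 8, 8, 19] → max 19
[8, 8, 19, 13] → max 19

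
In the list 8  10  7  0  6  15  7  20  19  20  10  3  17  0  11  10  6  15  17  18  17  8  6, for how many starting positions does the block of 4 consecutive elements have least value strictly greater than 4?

8 10 7 0 → min 0
10 7 0 6 → min 0
7 0 6 15 → min 0
0 6 15 7 → min 0
6 15 7 20 → min 6  > 4 ✓
15 7 20 19 → min 7  > 4 ✓
7 20 19 20 → min 7  > 4 ✓
20 19 20 10 → min 10  > 4 ✓
19 20 10 3 → min 3
20 10 3 17 → min 3
10 3 17 0 → min 0
3 17 0 11 → min 0
17 0 11 10 → min 0
0 11 10 6 → min 0
11 10 6 15 → min 6  > 4 ✓
10 6 15 17 → min 6  > 4 ✓
6 15 17 18 → min 6  > 4 ✓
15 17 18 17 → min 15  > 4 ✓
17 18 17 8 → min 8  > 4 ✓
18 17 8 6 → min 6  > 4 ✓
10 windows satisfy the condition.

10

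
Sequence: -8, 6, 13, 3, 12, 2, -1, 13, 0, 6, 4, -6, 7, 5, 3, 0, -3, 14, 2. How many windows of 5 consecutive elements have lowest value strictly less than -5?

[-8, 6, 13, 3, 12] → min -8  < -5 ✓
[6, 13, 3, 12, 2] → min 2
[13, 3, 12, 2, -1] → min -1
[3, 12, 2, -1, 13] → min -1
[12, 2, -1, 13, 0] → min -1
[2, -1, 13, 0, 6] → min -1
[-1, 13, 0, 6, 4] → min -1
[13, 0, 6, 4, -6] → min -6  < -5 ✓
[0, 6, 4, -6, 7] → min -6  < -5 ✓
[6, 4, -6, 7, 5] → min -6  < -5 ✓
[4, -6, 7, 5, 3] → min -6  < -5 ✓
[-6, 7, 5, 3, 0] → min -6  < -5 ✓
[7, 5, 3, 0, -3] → min -3
[5, 3, 0, -3, 14] → min -3
[3, 0, -3, 14, 2] → min -3
6 windows satisfy the condition.

6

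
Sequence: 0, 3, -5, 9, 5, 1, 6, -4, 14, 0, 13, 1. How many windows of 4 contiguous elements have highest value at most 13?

5

0 3 -5 9 → max 9  ≤ 13 ✓
3 -5 9 5 → max 9  ≤ 13 ✓
-5 9 5 1 → max 9  ≤ 13 ✓
9 5 1 6 → max 9  ≤ 13 ✓
5 1 6 -4 → max 6  ≤ 13 ✓
1 6 -4 14 → max 14
6 -4 14 0 → max 14
-4 14 0 13 → max 14
14 0 13 1 → max 14
5 windows satisfy the condition.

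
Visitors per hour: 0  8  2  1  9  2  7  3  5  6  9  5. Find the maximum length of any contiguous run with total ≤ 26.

6

add 0: [0] sum 0, len 1
add 8: [0, 8] sum 8, len 2
add 2: [0, 8, 2] sum 10, len 3
add 1: [0, 8, 2, 1] sum 11, len 4
add 9: [0, 8, 2, 1, 9] sum 20, len 5
add 2: [0, 8, 2, 1, 9, 2] sum 22, len 6
add 7: [2, 1, 9, 2, 7] sum 21, len 5
add 3: [2, 1, 9, 2, 7, 3] sum 24, len 6
add 5: [9, 2, 7, 3, 5] sum 26, len 5
add 6: [2, 7, 3, 5, 6] sum 23, len 5
add 9: [3, 5, 6, 9] sum 23, len 4
add 5: [5, 6, 9, 5] sum 25, len 4
Longest length seen: 6.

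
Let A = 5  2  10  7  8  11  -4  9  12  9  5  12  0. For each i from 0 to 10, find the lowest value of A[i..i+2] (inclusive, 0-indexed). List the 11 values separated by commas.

(5, 2, 10) → min 2
(2, 10, 7) → min 2
(10, 7, 8) → min 7
(7, 8, 11) → min 7
(8, 11, -4) → min -4
(11, -4, 9) → min -4
(-4, 9, 12) → min -4
(9, 12, 9) → min 9
(12, 9, 5) → min 5
(9, 5, 12) → min 5
(5, 12, 0) → min 0

2, 2, 7, 7, -4, -4, -4, 9, 5, 5, 0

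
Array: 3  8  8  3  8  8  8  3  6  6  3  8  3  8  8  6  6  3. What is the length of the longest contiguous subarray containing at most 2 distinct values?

8

[3] 1 distinct, len 1
[3, 8] 2 distinct, len 2
[3, 8, 8] 2 distinct, len 3
[3, 8, 8, 3] 2 distinct, len 4
[3, 8, 8, 3, 8] 2 distinct, len 5
[3, 8, 8, 3, 8, 8] 2 distinct, len 6
[3, 8, 8, 3, 8, 8, 8] 2 distinct, len 7
[3, 8, 8, 3, 8, 8, 8, 3] 2 distinct, len 8
[3, 6] 2 distinct, len 2
[3, 6, 6] 2 distinct, len 3
[3, 6, 6, 3] 2 distinct, len 4
[3, 8] 2 distinct, len 2
[3, 8, 3] 2 distinct, len 3
[3, 8, 3, 8] 2 distinct, len 4
[3, 8, 3, 8, 8] 2 distinct, len 5
[8, 8, 6] 2 distinct, len 3
[8, 8, 6, 6] 2 distinct, len 4
[6, 6, 3] 2 distinct, len 3
Longest length with ≤2 distinct: 8.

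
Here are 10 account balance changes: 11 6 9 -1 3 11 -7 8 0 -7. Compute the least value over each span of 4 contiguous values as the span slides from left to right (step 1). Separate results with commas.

-1, -1, -1, -7, -7, -7, -7

11 6 9 -1 → min -1
6 9 -1 3 → min -1
9 -1 3 11 → min -1
-1 3 11 -7 → min -7
3 11 -7 8 → min -7
11 -7 8 0 → min -7
-7 8 0 -7 → min -7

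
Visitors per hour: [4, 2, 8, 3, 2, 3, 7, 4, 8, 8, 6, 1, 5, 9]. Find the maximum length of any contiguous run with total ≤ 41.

[4] sum 4 len 1
[4, 2] sum 6 len 2
[4, 2, 8] sum 14 len 3
[4, 2, 8, 3] sum 17 len 4
[4, 2, 8, 3, 2] sum 19 len 5
[4, 2, 8, 3, 2, 3] sum 22 len 6
[4, 2, 8, 3, 2, 3, 7] sum 29 len 7
[4, 2, 8, 3, 2, 3, 7, 4] sum 33 len 8
[4, 2, 8, 3, 2, 3, 7, 4, 8] sum 41 len 9
[3, 2, 3, 7, 4, 8, 8] sum 35 len 7
[3, 2, 3, 7, 4, 8, 8, 6] sum 41 len 8
[2, 3, 7, 4, 8, 8, 6, 1] sum 39 len 8
[7, 4, 8, 8, 6, 1, 5] sum 39 len 7
[4, 8, 8, 6, 1, 5, 9] sum 41 len 7
Longest length seen: 9.

9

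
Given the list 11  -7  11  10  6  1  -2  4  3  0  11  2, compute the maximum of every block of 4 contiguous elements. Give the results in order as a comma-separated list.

Sliding a size-4 window across the 12 values:
[11, -7, 11, 10] → max 11
[-7, 11, 10, 6] → max 11
[11, 10, 6, 1] → max 11
[10, 6, 1, -2] → max 10
[6, 1, -2, 4] → max 6
[1, -2, 4, 3] → max 4
[-2, 4, 3, 0] → max 4
[4, 3, 0, 11] → max 11
[3, 0, 11, 2] → max 11

11, 11, 11, 10, 6, 4, 4, 11, 11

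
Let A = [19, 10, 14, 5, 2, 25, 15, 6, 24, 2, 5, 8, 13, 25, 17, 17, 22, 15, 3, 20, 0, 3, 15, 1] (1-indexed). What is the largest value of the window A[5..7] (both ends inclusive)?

25

Elements at indices 5..7: 2, 25, 15
max(2, 25, 15) = 25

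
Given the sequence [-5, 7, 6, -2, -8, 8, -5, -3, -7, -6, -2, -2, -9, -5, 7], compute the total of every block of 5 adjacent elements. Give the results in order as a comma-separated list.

(-5, 7, 6, -2, -8) → sum -2
(7, 6, -2, -8, 8) → sum 11
(6, -2, -8, 8, -5) → sum -1
(-2, -8, 8, -5, -3) → sum -10
(-8, 8, -5, -3, -7) → sum -15
(8, -5, -3, -7, -6) → sum -13
(-5, -3, -7, -6, -2) → sum -23
(-3, -7, -6, -2, -2) → sum -20
(-7, -6, -2, -2, -9) → sum -26
(-6, -2, -2, -9, -5) → sum -24
(-2, -2, -9, -5, 7) → sum -11

-2, 11, -1, -10, -15, -13, -23, -20, -26, -24, -11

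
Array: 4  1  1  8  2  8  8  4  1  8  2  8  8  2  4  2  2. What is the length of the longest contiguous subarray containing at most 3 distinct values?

8

[4] 1 distinct, len 1
[4, 1] 2 distinct, len 2
[4, 1, 1] 2 distinct, len 3
[4, 1, 1, 8] 3 distinct, len 4
[1, 1, 8, 2] 3 distinct, len 4
[1, 1, 8, 2, 8] 3 distinct, len 5
[1, 1, 8, 2, 8, 8] 3 distinct, len 6
[8, 2, 8, 8, 4] 3 distinct, len 5
[8, 8, 4, 1] 3 distinct, len 4
[8, 8, 4, 1, 8] 3 distinct, len 5
[1, 8, 2] 3 distinct, len 3
[1, 8, 2, 8] 3 distinct, len 4
[1, 8, 2, 8, 8] 3 distinct, len 5
[1, 8, 2, 8, 8, 2] 3 distinct, len 6
[8, 2, 8, 8, 2, 4] 3 distinct, len 6
[8, 2, 8, 8, 2, 4, 2] 3 distinct, len 7
[8, 2, 8, 8, 2, 4, 2, 2] 3 distinct, len 8
Longest length with ≤3 distinct: 8.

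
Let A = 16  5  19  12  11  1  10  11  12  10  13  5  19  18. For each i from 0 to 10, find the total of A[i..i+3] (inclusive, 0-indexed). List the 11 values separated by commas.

16 5 19 12 → sum 52
5 19 12 11 → sum 47
19 12 11 1 → sum 43
12 11 1 10 → sum 34
11 1 10 11 → sum 33
1 10 11 12 → sum 34
10 11 12 10 → sum 43
11 12 10 13 → sum 46
12 10 13 5 → sum 40
10 13 5 19 → sum 47
13 5 19 18 → sum 55

52, 47, 43, 34, 33, 34, 43, 46, 40, 47, 55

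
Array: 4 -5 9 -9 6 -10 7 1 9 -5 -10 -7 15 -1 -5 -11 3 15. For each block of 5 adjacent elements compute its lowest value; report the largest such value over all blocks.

(4, -5, 9, -9, 6) → min -9
(-5, 9, -9, 6, -10) → min -10
(9, -9, 6, -10, 7) → min -10
(-9, 6, -10, 7, 1) → min -10
(6, -10, 7, 1, 9) → min -10
(-10, 7, 1, 9, -5) → min -10
(7, 1, 9, -5, -10) → min -10
(1, 9, -5, -10, -7) → min -10
(9, -5, -10, -7, 15) → min -10
(-5, -10, -7, 15, -1) → min -10
(-10, -7, 15, -1, -5) → min -10
(-7, 15, -1, -5, -11) → min -11
(15, -1, -5, -11, 3) → min -11
(-1, -5, -11, 3, 15) → min -11
Largest of these is -9.

-9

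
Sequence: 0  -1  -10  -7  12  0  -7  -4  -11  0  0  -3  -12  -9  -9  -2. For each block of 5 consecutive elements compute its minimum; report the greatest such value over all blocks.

-7

[0, -1, -10, -7, 12] → min -10
[-1, -10, -7, 12, 0] → min -10
[-10, -7, 12, 0, -7] → min -10
[-7, 12, 0, -7, -4] → min -7
[12, 0, -7, -4, -11] → min -11
[0, -7, -4, -11, 0] → min -11
[-7, -4, -11, 0, 0] → min -11
[-4, -11, 0, 0, -3] → min -11
[-11, 0, 0, -3, -12] → min -12
[0, 0, -3, -12, -9] → min -12
[0, -3, -12, -9, -9] → min -12
[-3, -12, -9, -9, -2] → min -12
Greatest of these is -7.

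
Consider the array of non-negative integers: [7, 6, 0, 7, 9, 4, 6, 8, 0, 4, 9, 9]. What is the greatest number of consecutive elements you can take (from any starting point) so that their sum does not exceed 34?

7

Extend to the right; shrink from the left whenever the sum exceeds 34:
[7] sum 7 len 1
[7, 6] sum 13 len 2
[7, 6, 0] sum 13 len 3
[7, 6, 0, 7] sum 20 len 4
[7, 6, 0, 7, 9] sum 29 len 5
[7, 6, 0, 7, 9, 4] sum 33 len 6
[6, 0, 7, 9, 4, 6] sum 32 len 6
[0, 7, 9, 4, 6, 8] sum 34 len 6
[0, 7, 9, 4, 6, 8, 0] sum 34 len 7
[9, 4, 6, 8, 0, 4] sum 31 len 6
[4, 6, 8, 0, 4, 9] sum 31 len 6
[8, 0, 4, 9, 9] sum 30 len 5
Longest length seen: 7.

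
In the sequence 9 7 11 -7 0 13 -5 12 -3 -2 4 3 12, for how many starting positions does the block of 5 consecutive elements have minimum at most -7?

(9, 7, 11, -7, 0) → min -7  ≤ -7 ✓
(7, 11, -7, 0, 13) → min -7  ≤ -7 ✓
(11, -7, 0, 13, -5) → min -7  ≤ -7 ✓
(-7, 0, 13, -5, 12) → min -7  ≤ -7 ✓
(0, 13, -5, 12, -3) → min -5
(13, -5, 12, -3, -2) → min -5
(-5, 12, -3, -2, 4) → min -5
(12, -3, -2, 4, 3) → min -3
(-3, -2, 4, 3, 12) → min -3
4 windows satisfy the condition.

4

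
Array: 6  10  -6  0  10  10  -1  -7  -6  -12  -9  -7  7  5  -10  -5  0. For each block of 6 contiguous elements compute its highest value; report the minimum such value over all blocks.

(6, 10, -6, 0, 10, 10) → max 10
(10, -6, 0, 10, 10, -1) → max 10
(-6, 0, 10, 10, -1, -7) → max 10
(0, 10, 10, -1, -7, -6) → max 10
(10, 10, -1, -7, -6, -12) → max 10
(10, -1, -7, -6, -12, -9) → max 10
(-1, -7, -6, -12, -9, -7) → max -1
(-7, -6, -12, -9, -7, 7) → max 7
(-6, -12, -9, -7, 7, 5) → max 7
(-12, -9, -7, 7, 5, -10) → max 7
(-9, -7, 7, 5, -10, -5) → max 7
(-7, 7, 5, -10, -5, 0) → max 7
Minimum of these is -1.

-1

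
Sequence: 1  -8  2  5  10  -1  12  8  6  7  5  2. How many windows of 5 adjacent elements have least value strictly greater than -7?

1 -8 2 5 10 → min -8
-8 2 5 10 -1 → min -8
2 5 10 -1 12 → min -1  > -7 ✓
5 10 -1 12 8 → min -1  > -7 ✓
10 -1 12 8 6 → min -1  > -7 ✓
-1 12 8 6 7 → min -1  > -7 ✓
12 8 6 7 5 → min 5  > -7 ✓
8 6 7 5 2 → min 2  > -7 ✓
6 windows satisfy the condition.

6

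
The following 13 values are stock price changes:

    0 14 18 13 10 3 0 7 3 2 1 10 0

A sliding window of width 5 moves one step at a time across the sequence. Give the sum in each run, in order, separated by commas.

55, 58, 44, 33, 23, 15, 13, 23, 16

0 14 18 13 10 → sum 55
14 18 13 10 3 → sum 58
18 13 10 3 0 → sum 44
13 10 3 0 7 → sum 33
10 3 0 7 3 → sum 23
3 0 7 3 2 → sum 15
0 7 3 2 1 → sum 13
7 3 2 1 10 → sum 23
3 2 1 10 0 → sum 16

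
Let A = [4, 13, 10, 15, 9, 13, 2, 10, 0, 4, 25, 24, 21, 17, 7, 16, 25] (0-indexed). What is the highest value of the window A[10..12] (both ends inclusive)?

25

Elements at indices 10..12: 25, 24, 21
max(25, 24, 21) = 25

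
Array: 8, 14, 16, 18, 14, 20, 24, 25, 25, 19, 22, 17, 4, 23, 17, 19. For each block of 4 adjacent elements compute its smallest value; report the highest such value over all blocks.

8 14 16 18 → min 8
14 16 18 14 → min 14
16 18 14 20 → min 14
18 14 20 24 → min 14
14 20 24 25 → min 14
20 24 25 25 → min 20
24 25 25 19 → min 19
25 25 19 22 → min 19
25 19 22 17 → min 17
19 22 17 4 → min 4
22 17 4 23 → min 4
17 4 23 17 → min 4
4 23 17 19 → min 4
Highest of these is 20.

20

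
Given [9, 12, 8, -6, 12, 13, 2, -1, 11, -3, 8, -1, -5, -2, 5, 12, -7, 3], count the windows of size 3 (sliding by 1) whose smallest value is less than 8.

15

9 12 8 → min 8
12 8 -6 → min -6  < 8 ✓
8 -6 12 → min -6  < 8 ✓
-6 12 13 → min -6  < 8 ✓
12 13 2 → min 2  < 8 ✓
13 2 -1 → min -1  < 8 ✓
2 -1 11 → min -1  < 8 ✓
-1 11 -3 → min -3  < 8 ✓
11 -3 8 → min -3  < 8 ✓
-3 8 -1 → min -3  < 8 ✓
8 -1 -5 → min -5  < 8 ✓
-1 -5 -2 → min -5  < 8 ✓
-5 -2 5 → min -5  < 8 ✓
-2 5 12 → min -2  < 8 ✓
5 12 -7 → min -7  < 8 ✓
12 -7 3 → min -7  < 8 ✓
15 windows satisfy the condition.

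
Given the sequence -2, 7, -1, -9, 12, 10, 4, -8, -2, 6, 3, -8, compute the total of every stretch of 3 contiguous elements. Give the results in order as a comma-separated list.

4, -3, 2, 13, 26, 6, -6, -4, 7, 1

(-2, 7, -1) → sum 4
(7, -1, -9) → sum -3
(-1, -9, 12) → sum 2
(-9, 12, 10) → sum 13
(12, 10, 4) → sum 26
(10, 4, -8) → sum 6
(4, -8, -2) → sum -6
(-8, -2, 6) → sum -4
(-2, 6, 3) → sum 7
(6, 3, -8) → sum 1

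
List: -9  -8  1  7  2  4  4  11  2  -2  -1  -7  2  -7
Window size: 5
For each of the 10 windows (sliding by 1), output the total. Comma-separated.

Sliding a size-5 window across the 14 values:
[-9, -8, 1, 7, 2] → sum -7
[-8, 1, 7, 2, 4] → sum 6
[1, 7, 2, 4, 4] → sum 18
[7, 2, 4, 4, 11] → sum 28
[2, 4, 4, 11, 2] → sum 23
[4, 4, 11, 2, -2] → sum 19
[4, 11, 2, -2, -1] → sum 14
[11, 2, -2, -1, -7] → sum 3
[2, -2, -1, -7, 2] → sum -6
[-2, -1, -7, 2, -7] → sum -15

-7, 6, 18, 28, 23, 19, 14, 3, -6, -15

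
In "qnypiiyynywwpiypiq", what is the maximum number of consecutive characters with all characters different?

add q: [q] len 1
add n: [q, n] len 2
add y: [q, n, y] len 3
add p: [q, n, y, p] len 4
add i: [q, n, y, p, i] len 5
add i (repeat i, move left end past it): [i] len 1
add y: [i, y] len 2
add y (repeat y, move left end past it): [y] len 1
add n: [y, n] len 2
add y (repeat y, move left end past it): [n, y] len 2
add w: [n, y, w] len 3
add w (repeat w, move left end past it): [w] len 1
add p: [w, p] len 2
add i: [w, p, i] len 3
add y: [w, p, i, y] len 4
add p (repeat p, move left end past it): [i, y, p] len 3
add i (repeat i, move left end past it): [y, p, i] len 3
add q: [y, p, i, q] len 4
Longest all-distinct length: 5.

5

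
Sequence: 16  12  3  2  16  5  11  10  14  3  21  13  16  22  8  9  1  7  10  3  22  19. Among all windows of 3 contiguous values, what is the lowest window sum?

(16, 12, 3) → sum 31
(12, 3, 2) → sum 17
(3, 2, 16) → sum 21
(2, 16, 5) → sum 23
(16, 5, 11) → sum 32
(5, 11, 10) → sum 26
(11, 10, 14) → sum 35
(10, 14, 3) → sum 27
(14, 3, 21) → sum 38
(3, 21, 13) → sum 37
(21, 13, 16) → sum 50
(13, 16, 22) → sum 51
(16, 22, 8) → sum 46
(22, 8, 9) → sum 39
(8, 9, 1) → sum 18
(9, 1, 7) → sum 17
(1, 7, 10) → sum 18
(7, 10, 3) → sum 20
(10, 3, 22) → sum 35
(3, 22, 19) → sum 44
Lowest of these is 17.

17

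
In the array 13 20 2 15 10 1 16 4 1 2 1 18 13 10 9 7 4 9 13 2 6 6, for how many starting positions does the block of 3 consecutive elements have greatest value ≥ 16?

(13, 20, 2) → max 20  ≥ 16 ✓
(20, 2, 15) → max 20  ≥ 16 ✓
(2, 15, 10) → max 15
(15, 10, 1) → max 15
(10, 1, 16) → max 16  ≥ 16 ✓
(1, 16, 4) → max 16  ≥ 16 ✓
(16, 4, 1) → max 16  ≥ 16 ✓
(4, 1, 2) → max 4
(1, 2, 1) → max 2
(2, 1, 18) → max 18  ≥ 16 ✓
(1, 18, 13) → max 18  ≥ 16 ✓
(18, 13, 10) → max 18  ≥ 16 ✓
(13, 10, 9) → max 13
(10, 9, 7) → max 10
(9, 7, 4) → max 9
(7, 4, 9) → max 9
(4, 9, 13) → max 13
(9, 13, 2) → max 13
(13, 2, 6) → max 13
(2, 6, 6) → max 6
8 windows satisfy the condition.

8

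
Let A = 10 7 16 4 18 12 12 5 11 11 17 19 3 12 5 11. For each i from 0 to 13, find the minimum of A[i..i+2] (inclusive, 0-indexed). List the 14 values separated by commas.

Sliding a size-3 window across the 16 values:
(10, 7, 16) → min 7
(7, 16, 4) → min 4
(16, 4, 18) → min 4
(4, 18, 12) → min 4
(18, 12, 12) → min 12
(12, 12, 5) → min 5
(12, 5, 11) → min 5
(5, 11, 11) → min 5
(11, 11, 17) → min 11
(11, 17, 19) → min 11
(17, 19, 3) → min 3
(19, 3, 12) → min 3
(3, 12, 5) → min 3
(12, 5, 11) → min 5

7, 4, 4, 4, 12, 5, 5, 5, 11, 11, 3, 3, 3, 5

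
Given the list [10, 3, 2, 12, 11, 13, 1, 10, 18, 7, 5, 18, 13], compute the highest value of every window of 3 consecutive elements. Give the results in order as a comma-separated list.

10, 12, 12, 13, 13, 13, 18, 18, 18, 18, 18

Sliding a size-3 window across the 13 values:
(10, 3, 2) → max 10
(3, 2, 12) → max 12
(2, 12, 11) → max 12
(12, 11, 13) → max 13
(11, 13, 1) → max 13
(13, 1, 10) → max 13
(1, 10, 18) → max 18
(10, 18, 7) → max 18
(18, 7, 5) → max 18
(7, 5, 18) → max 18
(5, 18, 13) → max 18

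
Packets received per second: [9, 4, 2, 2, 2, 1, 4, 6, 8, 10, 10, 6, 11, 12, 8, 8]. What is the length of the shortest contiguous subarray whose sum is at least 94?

add 9: running sum 9 < 94
add 4: running sum 13 < 94
add 2: running sum 15 < 94
add 2: running sum 17 < 94
add 2: running sum 19 < 94
add 1: running sum 20 < 94
add 4: running sum 24 < 94
add 6: running sum 30 < 94
add 8: running sum 38 < 94
add 10: running sum 48 < 94
add 10: running sum 58 < 94
add 6: running sum 64 < 94
add 11: running sum 75 < 94
add 12: running sum 87 < 94
add 8: shortest ending here [9, 4, 2, 2, 2, 1, 4, 6, 8, 10, 10, 6, 11, 12, 8] sum 95, len 15
add 8: shortest ending here [4, 2, 2, 2, 1, 4, 6, 8, 10, 10, 6, 11, 12, 8, 8] sum 94, len 15
Shortest qualifying length: 15.

15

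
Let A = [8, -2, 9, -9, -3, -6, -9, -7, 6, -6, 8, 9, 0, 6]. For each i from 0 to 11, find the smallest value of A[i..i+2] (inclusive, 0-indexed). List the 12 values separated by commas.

-2, -9, -9, -9, -9, -9, -9, -7, -6, -6, 0, 0

[8, -2, 9] → min -2
[-2, 9, -9] → min -9
[9, -9, -3] → min -9
[-9, -3, -6] → min -9
[-3, -6, -9] → min -9
[-6, -9, -7] → min -9
[-9, -7, 6] → min -9
[-7, 6, -6] → min -7
[6, -6, 8] → min -6
[-6, 8, 9] → min -6
[8, 9, 0] → min 0
[9, 0, 6] → min 0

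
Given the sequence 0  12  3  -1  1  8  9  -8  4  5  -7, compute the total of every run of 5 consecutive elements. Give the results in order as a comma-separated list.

Sliding a size-5 window across the 11 values:
[0, 12, 3, -1, 1] → sum 15
[12, 3, -1, 1, 8] → sum 23
[3, -1, 1, 8, 9] → sum 20
[-1, 1, 8, 9, -8] → sum 9
[1, 8, 9, -8, 4] → sum 14
[8, 9, -8, 4, 5] → sum 18
[9, -8, 4, 5, -7] → sum 3

15, 23, 20, 9, 14, 18, 3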